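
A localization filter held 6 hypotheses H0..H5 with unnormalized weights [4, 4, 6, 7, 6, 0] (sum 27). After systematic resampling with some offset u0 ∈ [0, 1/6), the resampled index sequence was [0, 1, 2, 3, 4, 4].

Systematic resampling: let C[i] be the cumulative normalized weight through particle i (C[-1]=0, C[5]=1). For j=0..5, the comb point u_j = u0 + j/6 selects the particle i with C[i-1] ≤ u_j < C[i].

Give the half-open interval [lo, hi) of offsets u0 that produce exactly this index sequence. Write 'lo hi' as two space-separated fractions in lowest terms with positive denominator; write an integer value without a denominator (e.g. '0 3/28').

C = [4/27, 8/27, 14/27, 7/9, 1, 1]
j=0 picked index 0: u0 ∈ [0, 4/27)
j=1 picked index 1: u0 ∈ [-1/54, 7/54)
j=2 picked index 2: u0 ∈ [-1/27, 5/27)
j=3 picked index 3: u0 ∈ [1/54, 5/18)
j=4 picked index 4: u0 ∈ [1/9, 1/3)
j=5 picked index 4: u0 ∈ [-1/18, 1/6)
intersection: [1/9, 7/54)

1/9 7/54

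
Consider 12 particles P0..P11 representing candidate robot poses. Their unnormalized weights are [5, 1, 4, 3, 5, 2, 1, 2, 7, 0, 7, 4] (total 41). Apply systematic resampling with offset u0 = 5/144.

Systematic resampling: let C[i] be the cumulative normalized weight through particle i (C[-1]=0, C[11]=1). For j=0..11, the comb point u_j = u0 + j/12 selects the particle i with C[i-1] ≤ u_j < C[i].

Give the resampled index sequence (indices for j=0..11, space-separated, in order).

C = [5/41, 6/41, 10/41, 13/41, 18/41, 20/41, 21/41, 23/41, 30/41, 30/41, 37/41, 1]
j=0: u_0=5/144 ∈ [0, 5/41) → index 0
j=1: u_1=17/144 ∈ [0, 5/41) → index 0
j=2: u_2=29/144 ∈ [6/41, 10/41) → index 2
j=3: u_3=41/144 ∈ [10/41, 13/41) → index 3
j=4: u_4=53/144 ∈ [13/41, 18/41) → index 4
j=5: u_5=65/144 ∈ [18/41, 20/41) → index 5
j=6: u_6=77/144 ∈ [21/41, 23/41) → index 7
j=7: u_7=89/144 ∈ [23/41, 30/41) → index 8
j=8: u_8=101/144 ∈ [23/41, 30/41) → index 8
j=9: u_9=113/144 ∈ [30/41, 37/41) → index 10
j=10: u_10=125/144 ∈ [30/41, 37/41) → index 10
j=11: u_11=137/144 ∈ [37/41, 1) → index 11

0 0 2 3 4 5 7 8 8 10 10 11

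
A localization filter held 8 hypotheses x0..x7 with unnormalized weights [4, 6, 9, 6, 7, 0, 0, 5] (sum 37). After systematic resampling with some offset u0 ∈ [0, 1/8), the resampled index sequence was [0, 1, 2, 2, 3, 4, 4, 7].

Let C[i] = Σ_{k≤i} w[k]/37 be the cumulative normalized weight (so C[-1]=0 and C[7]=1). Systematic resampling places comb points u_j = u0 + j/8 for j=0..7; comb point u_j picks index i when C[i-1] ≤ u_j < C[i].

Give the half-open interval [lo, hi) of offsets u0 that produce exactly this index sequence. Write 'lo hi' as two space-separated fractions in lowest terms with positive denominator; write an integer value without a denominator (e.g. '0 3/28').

15/296 4/37

C = [4/37, 10/37, 19/37, 25/37, 32/37, 32/37, 32/37, 1]
j=0 picked index 0: u0 ∈ [0, 4/37)
j=1 picked index 1: u0 ∈ [-5/296, 43/296)
j=2 picked index 2: u0 ∈ [3/148, 39/148)
j=3 picked index 2: u0 ∈ [-31/296, 41/296)
j=4 picked index 3: u0 ∈ [1/74, 13/74)
j=5 picked index 4: u0 ∈ [15/296, 71/296)
j=6 picked index 4: u0 ∈ [-11/148, 17/148)
j=7 picked index 7: u0 ∈ [-3/296, 1/8)
intersection: [15/296, 4/37)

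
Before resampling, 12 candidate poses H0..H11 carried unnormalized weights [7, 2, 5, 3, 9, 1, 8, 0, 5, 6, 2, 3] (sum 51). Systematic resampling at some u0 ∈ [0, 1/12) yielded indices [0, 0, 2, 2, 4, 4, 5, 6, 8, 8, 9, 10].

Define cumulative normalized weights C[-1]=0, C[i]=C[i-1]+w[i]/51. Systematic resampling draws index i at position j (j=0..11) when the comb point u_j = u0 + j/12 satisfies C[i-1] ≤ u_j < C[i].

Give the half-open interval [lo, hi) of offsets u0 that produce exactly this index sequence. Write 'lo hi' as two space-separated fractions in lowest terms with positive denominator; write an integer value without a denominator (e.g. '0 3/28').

1/51 5/204

C = [7/51, 3/17, 14/51, 1/3, 26/51, 9/17, 35/51, 35/51, 40/51, 46/51, 16/17, 1]
j=0 picked index 0: u0 ∈ [0, 7/51)
j=1 picked index 0: u0 ∈ [-1/12, 11/204)
j=2 picked index 2: u0 ∈ [1/102, 11/102)
j=3 picked index 2: u0 ∈ [-5/68, 5/204)
j=4 picked index 4: u0 ∈ [0, 3/17)
j=5 picked index 4: u0 ∈ [-1/12, 19/204)
j=6 picked index 5: u0 ∈ [1/102, 1/34)
j=7 picked index 6: u0 ∈ [-11/204, 7/68)
j=8 picked index 8: u0 ∈ [1/51, 2/17)
j=9 picked index 8: u0 ∈ [-13/204, 7/204)
j=10 picked index 9: u0 ∈ [-5/102, 7/102)
j=11 picked index 10: u0 ∈ [-1/68, 5/204)
intersection: [1/51, 5/204)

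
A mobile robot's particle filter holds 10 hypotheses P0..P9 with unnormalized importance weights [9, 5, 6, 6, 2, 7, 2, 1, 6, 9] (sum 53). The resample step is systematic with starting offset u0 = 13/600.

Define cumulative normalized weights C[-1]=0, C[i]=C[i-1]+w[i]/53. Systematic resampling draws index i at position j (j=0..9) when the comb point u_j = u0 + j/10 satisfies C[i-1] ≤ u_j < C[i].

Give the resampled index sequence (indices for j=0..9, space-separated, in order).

C = [9/53, 14/53, 20/53, 26/53, 28/53, 35/53, 37/53, 38/53, 44/53, 1]
j=0: u_0=13/600 ∈ [0, 9/53) → index 0
j=1: u_1=73/600 ∈ [0, 9/53) → index 0
j=2: u_2=133/600 ∈ [9/53, 14/53) → index 1
j=3: u_3=193/600 ∈ [14/53, 20/53) → index 2
j=4: u_4=253/600 ∈ [20/53, 26/53) → index 3
j=5: u_5=313/600 ∈ [26/53, 28/53) → index 4
j=6: u_6=373/600 ∈ [28/53, 35/53) → index 5
j=7: u_7=433/600 ∈ [38/53, 44/53) → index 8
j=8: u_8=493/600 ∈ [38/53, 44/53) → index 8
j=9: u_9=553/600 ∈ [44/53, 1) → index 9

0 0 1 2 3 4 5 8 8 9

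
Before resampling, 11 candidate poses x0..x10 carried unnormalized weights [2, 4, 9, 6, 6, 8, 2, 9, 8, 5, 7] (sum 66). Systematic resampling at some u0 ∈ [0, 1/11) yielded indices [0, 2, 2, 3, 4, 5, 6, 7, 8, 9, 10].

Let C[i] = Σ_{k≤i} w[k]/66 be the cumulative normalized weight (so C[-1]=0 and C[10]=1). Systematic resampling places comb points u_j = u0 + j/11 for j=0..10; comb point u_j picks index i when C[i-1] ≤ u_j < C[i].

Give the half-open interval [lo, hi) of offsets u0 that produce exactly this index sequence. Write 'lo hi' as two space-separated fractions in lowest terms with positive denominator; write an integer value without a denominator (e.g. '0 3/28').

C = [1/33, 1/11, 5/22, 7/22, 9/22, 35/66, 37/66, 23/33, 9/11, 59/66, 1]
j=0 picked index 0: u0 ∈ [0, 1/33)
j=1 picked index 2: u0 ∈ [0, 3/22)
j=2 picked index 2: u0 ∈ [-1/11, 1/22)
j=3 picked index 3: u0 ∈ [-1/22, 1/22)
j=4 picked index 4: u0 ∈ [-1/22, 1/22)
j=5 picked index 5: u0 ∈ [-1/22, 5/66)
j=6 picked index 6: u0 ∈ [-1/66, 1/66)
j=7 picked index 7: u0 ∈ [-5/66, 2/33)
j=8 picked index 8: u0 ∈ [-1/33, 1/11)
j=9 picked index 9: u0 ∈ [0, 5/66)
j=10 picked index 10: u0 ∈ [-1/66, 1/11)
intersection: [0, 1/66)

0 1/66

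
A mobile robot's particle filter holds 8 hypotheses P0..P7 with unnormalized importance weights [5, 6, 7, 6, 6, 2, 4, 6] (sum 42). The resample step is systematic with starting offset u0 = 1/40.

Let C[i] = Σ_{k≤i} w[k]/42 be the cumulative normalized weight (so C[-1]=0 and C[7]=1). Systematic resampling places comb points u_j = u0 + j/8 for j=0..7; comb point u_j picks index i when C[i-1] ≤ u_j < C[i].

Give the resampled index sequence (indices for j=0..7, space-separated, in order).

0 1 2 2 3 4 6 7

C = [5/42, 11/42, 3/7, 4/7, 5/7, 16/21, 6/7, 1]
j=0: u_0=1/40 ∈ [0, 5/42) → index 0
j=1: u_1=3/20 ∈ [5/42, 11/42) → index 1
j=2: u_2=11/40 ∈ [11/42, 3/7) → index 2
j=3: u_3=2/5 ∈ [11/42, 3/7) → index 2
j=4: u_4=21/40 ∈ [3/7, 4/7) → index 3
j=5: u_5=13/20 ∈ [4/7, 5/7) → index 4
j=6: u_6=31/40 ∈ [16/21, 6/7) → index 6
j=7: u_7=9/10 ∈ [6/7, 1) → index 7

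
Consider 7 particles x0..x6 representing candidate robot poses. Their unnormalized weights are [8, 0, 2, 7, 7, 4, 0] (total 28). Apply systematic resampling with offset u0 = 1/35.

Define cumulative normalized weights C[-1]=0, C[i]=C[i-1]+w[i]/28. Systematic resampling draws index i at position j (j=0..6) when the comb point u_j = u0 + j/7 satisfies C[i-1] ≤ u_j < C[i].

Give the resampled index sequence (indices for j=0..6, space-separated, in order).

0 0 2 3 3 4 5

C = [2/7, 2/7, 5/14, 17/28, 6/7, 1, 1]
j=0: u_0=1/35 ∈ [0, 2/7) → index 0
j=1: u_1=6/35 ∈ [0, 2/7) → index 0
j=2: u_2=11/35 ∈ [2/7, 5/14) → index 2
j=3: u_3=16/35 ∈ [5/14, 17/28) → index 3
j=4: u_4=3/5 ∈ [5/14, 17/28) → index 3
j=5: u_5=26/35 ∈ [17/28, 6/7) → index 4
j=6: u_6=31/35 ∈ [6/7, 1) → index 5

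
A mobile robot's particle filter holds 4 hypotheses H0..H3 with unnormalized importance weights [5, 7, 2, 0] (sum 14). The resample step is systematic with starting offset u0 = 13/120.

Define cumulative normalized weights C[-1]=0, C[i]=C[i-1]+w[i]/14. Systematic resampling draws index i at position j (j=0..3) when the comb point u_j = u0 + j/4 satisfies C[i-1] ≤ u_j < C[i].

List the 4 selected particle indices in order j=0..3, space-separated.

C = [5/14, 6/7, 1, 1]
j=0: u_0=13/120 ∈ [0, 5/14) → index 0
j=1: u_1=43/120 ∈ [5/14, 6/7) → index 1
j=2: u_2=73/120 ∈ [5/14, 6/7) → index 1
j=3: u_3=103/120 ∈ [6/7, 1) → index 2

0 1 1 2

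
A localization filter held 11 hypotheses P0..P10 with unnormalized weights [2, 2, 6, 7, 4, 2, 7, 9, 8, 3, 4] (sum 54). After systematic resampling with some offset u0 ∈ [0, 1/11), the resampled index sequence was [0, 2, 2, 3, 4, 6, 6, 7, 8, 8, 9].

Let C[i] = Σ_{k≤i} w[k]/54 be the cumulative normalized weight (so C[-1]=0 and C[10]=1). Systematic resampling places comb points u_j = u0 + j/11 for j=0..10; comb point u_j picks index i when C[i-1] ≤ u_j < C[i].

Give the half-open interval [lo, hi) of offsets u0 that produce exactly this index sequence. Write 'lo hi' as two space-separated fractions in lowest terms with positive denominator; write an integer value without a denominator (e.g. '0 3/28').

0 1/297

C = [1/27, 2/27, 5/27, 17/54, 7/18, 23/54, 5/9, 13/18, 47/54, 25/27, 1]
j=0 picked index 0: u0 ∈ [0, 1/27)
j=1 picked index 2: u0 ∈ [-5/297, 28/297)
j=2 picked index 2: u0 ∈ [-32/297, 1/297)
j=3 picked index 3: u0 ∈ [-26/297, 25/594)
j=4 picked index 4: u0 ∈ [-29/594, 5/198)
j=5 picked index 6: u0 ∈ [-17/594, 10/99)
j=6 picked index 6: u0 ∈ [-71/594, 1/99)
j=7 picked index 7: u0 ∈ [-8/99, 17/198)
j=8 picked index 8: u0 ∈ [-1/198, 85/594)
j=9 picked index 8: u0 ∈ [-19/198, 31/594)
j=10 picked index 9: u0 ∈ [-23/594, 5/297)
intersection: [0, 1/297)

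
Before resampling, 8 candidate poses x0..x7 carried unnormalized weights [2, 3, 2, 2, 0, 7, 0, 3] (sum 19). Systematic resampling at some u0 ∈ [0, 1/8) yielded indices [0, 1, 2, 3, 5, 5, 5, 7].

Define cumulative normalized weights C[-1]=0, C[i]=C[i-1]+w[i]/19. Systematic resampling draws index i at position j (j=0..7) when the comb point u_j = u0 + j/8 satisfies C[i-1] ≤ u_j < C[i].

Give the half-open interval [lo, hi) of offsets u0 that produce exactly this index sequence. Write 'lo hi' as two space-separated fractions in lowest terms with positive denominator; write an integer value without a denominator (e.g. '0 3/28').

1/76 7/76

C = [2/19, 5/19, 7/19, 9/19, 9/19, 16/19, 16/19, 1]
j=0 picked index 0: u0 ∈ [0, 2/19)
j=1 picked index 1: u0 ∈ [-3/152, 21/152)
j=2 picked index 2: u0 ∈ [1/76, 9/76)
j=3 picked index 3: u0 ∈ [-1/152, 15/152)
j=4 picked index 5: u0 ∈ [-1/38, 13/38)
j=5 picked index 5: u0 ∈ [-23/152, 33/152)
j=6 picked index 5: u0 ∈ [-21/76, 7/76)
j=7 picked index 7: u0 ∈ [-5/152, 1/8)
intersection: [1/76, 7/76)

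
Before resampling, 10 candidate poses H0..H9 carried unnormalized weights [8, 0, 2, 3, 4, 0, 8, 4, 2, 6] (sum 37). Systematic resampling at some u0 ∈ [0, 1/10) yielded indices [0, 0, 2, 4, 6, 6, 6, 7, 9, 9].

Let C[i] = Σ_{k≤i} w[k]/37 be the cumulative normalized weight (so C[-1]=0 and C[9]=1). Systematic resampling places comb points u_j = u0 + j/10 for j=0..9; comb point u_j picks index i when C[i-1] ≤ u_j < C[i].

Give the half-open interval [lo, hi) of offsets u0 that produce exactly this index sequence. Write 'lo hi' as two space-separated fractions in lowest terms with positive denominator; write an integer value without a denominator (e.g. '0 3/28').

C = [8/37, 8/37, 10/37, 13/37, 17/37, 17/37, 25/37, 29/37, 31/37, 1]
j=0 picked index 0: u0 ∈ [0, 8/37)
j=1 picked index 0: u0 ∈ [-1/10, 43/370)
j=2 picked index 2: u0 ∈ [3/185, 13/185)
j=3 picked index 4: u0 ∈ [19/370, 59/370)
j=4 picked index 6: u0 ∈ [11/185, 51/185)
j=5 picked index 6: u0 ∈ [-3/74, 13/74)
j=6 picked index 6: u0 ∈ [-26/185, 14/185)
j=7 picked index 7: u0 ∈ [-9/370, 31/370)
j=8 picked index 9: u0 ∈ [7/185, 1/5)
j=9 picked index 9: u0 ∈ [-23/370, 1/10)
intersection: [11/185, 13/185)

11/185 13/185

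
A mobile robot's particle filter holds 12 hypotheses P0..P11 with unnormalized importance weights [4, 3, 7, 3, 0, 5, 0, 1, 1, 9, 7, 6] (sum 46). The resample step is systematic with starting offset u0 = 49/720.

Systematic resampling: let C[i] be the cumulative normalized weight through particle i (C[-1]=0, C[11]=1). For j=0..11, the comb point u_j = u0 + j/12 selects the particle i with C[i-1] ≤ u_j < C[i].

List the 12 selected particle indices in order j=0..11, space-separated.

0 1 2 3 5 7 9 9 10 10 11 11

C = [2/23, 7/46, 7/23, 17/46, 17/46, 11/23, 11/23, 1/2, 12/23, 33/46, 20/23, 1]
j=0: u_0=49/720 ∈ [0, 2/23) → index 0
j=1: u_1=109/720 ∈ [2/23, 7/46) → index 1
j=2: u_2=169/720 ∈ [7/46, 7/23) → index 2
j=3: u_3=229/720 ∈ [7/23, 17/46) → index 3
j=4: u_4=289/720 ∈ [17/46, 11/23) → index 5
j=5: u_5=349/720 ∈ [11/23, 1/2) → index 7
j=6: u_6=409/720 ∈ [12/23, 33/46) → index 9
j=7: u_7=469/720 ∈ [12/23, 33/46) → index 9
j=8: u_8=529/720 ∈ [33/46, 20/23) → index 10
j=9: u_9=589/720 ∈ [33/46, 20/23) → index 10
j=10: u_10=649/720 ∈ [20/23, 1) → index 11
j=11: u_11=709/720 ∈ [20/23, 1) → index 11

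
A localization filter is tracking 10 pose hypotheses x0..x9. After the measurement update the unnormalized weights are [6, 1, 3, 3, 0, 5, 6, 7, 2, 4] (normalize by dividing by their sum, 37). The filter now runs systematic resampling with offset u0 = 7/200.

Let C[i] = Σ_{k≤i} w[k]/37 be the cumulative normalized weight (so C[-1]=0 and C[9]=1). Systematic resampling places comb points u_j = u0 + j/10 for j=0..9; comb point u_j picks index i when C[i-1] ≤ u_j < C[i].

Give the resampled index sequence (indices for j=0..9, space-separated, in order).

C = [6/37, 7/37, 10/37, 13/37, 13/37, 18/37, 24/37, 31/37, 33/37, 1]
j=0: u_0=7/200 ∈ [0, 6/37) → index 0
j=1: u_1=27/200 ∈ [0, 6/37) → index 0
j=2: u_2=47/200 ∈ [7/37, 10/37) → index 2
j=3: u_3=67/200 ∈ [10/37, 13/37) → index 3
j=4: u_4=87/200 ∈ [13/37, 18/37) → index 5
j=5: u_5=107/200 ∈ [18/37, 24/37) → index 6
j=6: u_6=127/200 ∈ [18/37, 24/37) → index 6
j=7: u_7=147/200 ∈ [24/37, 31/37) → index 7
j=8: u_8=167/200 ∈ [24/37, 31/37) → index 7
j=9: u_9=187/200 ∈ [33/37, 1) → index 9

0 0 2 3 5 6 6 7 7 9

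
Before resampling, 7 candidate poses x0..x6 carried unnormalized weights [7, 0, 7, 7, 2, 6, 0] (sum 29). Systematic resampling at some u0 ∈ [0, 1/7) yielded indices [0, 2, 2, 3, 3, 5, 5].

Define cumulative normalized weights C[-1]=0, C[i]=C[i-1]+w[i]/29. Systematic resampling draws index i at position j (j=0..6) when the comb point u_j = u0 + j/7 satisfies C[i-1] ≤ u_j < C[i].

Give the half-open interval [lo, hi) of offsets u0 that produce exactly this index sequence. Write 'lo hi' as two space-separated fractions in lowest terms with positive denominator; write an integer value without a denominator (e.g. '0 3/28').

C = [7/29, 7/29, 14/29, 21/29, 23/29, 1, 1]
j=0 picked index 0: u0 ∈ [0, 7/29)
j=1 picked index 2: u0 ∈ [20/203, 69/203)
j=2 picked index 2: u0 ∈ [-9/203, 40/203)
j=3 picked index 3: u0 ∈ [11/203, 60/203)
j=4 picked index 3: u0 ∈ [-18/203, 31/203)
j=5 picked index 5: u0 ∈ [16/203, 2/7)
j=6 picked index 5: u0 ∈ [-13/203, 1/7)
intersection: [20/203, 1/7)

20/203 1/7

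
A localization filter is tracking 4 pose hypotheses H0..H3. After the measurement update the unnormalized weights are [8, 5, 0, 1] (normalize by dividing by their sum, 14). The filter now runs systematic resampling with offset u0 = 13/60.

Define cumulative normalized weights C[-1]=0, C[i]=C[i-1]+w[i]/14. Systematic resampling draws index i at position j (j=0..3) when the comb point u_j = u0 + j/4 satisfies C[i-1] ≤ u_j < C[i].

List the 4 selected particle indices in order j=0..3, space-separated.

0 0 1 3

C = [4/7, 13/14, 13/14, 1]
j=0: u_0=13/60 ∈ [0, 4/7) → index 0
j=1: u_1=7/15 ∈ [0, 4/7) → index 0
j=2: u_2=43/60 ∈ [4/7, 13/14) → index 1
j=3: u_3=29/30 ∈ [13/14, 1) → index 3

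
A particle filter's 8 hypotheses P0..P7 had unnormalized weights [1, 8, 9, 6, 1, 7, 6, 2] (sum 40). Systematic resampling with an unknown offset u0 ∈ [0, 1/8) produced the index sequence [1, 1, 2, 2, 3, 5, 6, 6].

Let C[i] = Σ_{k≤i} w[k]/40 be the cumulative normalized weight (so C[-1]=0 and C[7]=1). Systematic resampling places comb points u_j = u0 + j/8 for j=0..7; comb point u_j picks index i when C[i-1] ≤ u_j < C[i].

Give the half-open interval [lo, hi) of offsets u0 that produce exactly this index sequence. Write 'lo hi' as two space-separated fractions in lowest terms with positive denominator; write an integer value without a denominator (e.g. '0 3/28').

1/20 3/40

C = [1/40, 9/40, 9/20, 3/5, 5/8, 4/5, 19/20, 1]
j=0 picked index 1: u0 ∈ [1/40, 9/40)
j=1 picked index 1: u0 ∈ [-1/10, 1/10)
j=2 picked index 2: u0 ∈ [-1/40, 1/5)
j=3 picked index 2: u0 ∈ [-3/20, 3/40)
j=4 picked index 3: u0 ∈ [-1/20, 1/10)
j=5 picked index 5: u0 ∈ [0, 7/40)
j=6 picked index 6: u0 ∈ [1/20, 1/5)
j=7 picked index 6: u0 ∈ [-3/40, 3/40)
intersection: [1/20, 3/40)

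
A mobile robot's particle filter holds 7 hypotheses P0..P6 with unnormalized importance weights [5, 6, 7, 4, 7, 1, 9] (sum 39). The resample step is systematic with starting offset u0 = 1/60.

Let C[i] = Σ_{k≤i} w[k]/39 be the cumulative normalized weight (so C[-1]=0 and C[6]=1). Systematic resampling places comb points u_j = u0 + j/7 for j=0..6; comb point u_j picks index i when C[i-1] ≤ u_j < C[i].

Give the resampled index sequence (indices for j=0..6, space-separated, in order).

0 1 2 2 4 4 6

C = [5/39, 11/39, 6/13, 22/39, 29/39, 10/13, 1]
j=0: u_0=1/60 ∈ [0, 5/39) → index 0
j=1: u_1=67/420 ∈ [5/39, 11/39) → index 1
j=2: u_2=127/420 ∈ [11/39, 6/13) → index 2
j=3: u_3=187/420 ∈ [11/39, 6/13) → index 2
j=4: u_4=247/420 ∈ [22/39, 29/39) → index 4
j=5: u_5=307/420 ∈ [22/39, 29/39) → index 4
j=6: u_6=367/420 ∈ [10/13, 1) → index 6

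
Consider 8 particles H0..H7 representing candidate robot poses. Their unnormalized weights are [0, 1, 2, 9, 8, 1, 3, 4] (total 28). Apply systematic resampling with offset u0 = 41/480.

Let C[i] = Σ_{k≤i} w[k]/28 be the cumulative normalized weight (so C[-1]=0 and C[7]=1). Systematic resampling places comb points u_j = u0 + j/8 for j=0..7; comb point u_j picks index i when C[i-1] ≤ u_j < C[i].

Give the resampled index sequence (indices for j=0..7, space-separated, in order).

C = [0, 1/28, 3/28, 3/7, 5/7, 3/4, 6/7, 1]
j=0: u_0=41/480 ∈ [1/28, 3/28) → index 2
j=1: u_1=101/480 ∈ [3/28, 3/7) → index 3
j=2: u_2=161/480 ∈ [3/28, 3/7) → index 3
j=3: u_3=221/480 ∈ [3/7, 5/7) → index 4
j=4: u_4=281/480 ∈ [3/7, 5/7) → index 4
j=5: u_5=341/480 ∈ [3/7, 5/7) → index 4
j=6: u_6=401/480 ∈ [3/4, 6/7) → index 6
j=7: u_7=461/480 ∈ [6/7, 1) → index 7

2 3 3 4 4 4 6 7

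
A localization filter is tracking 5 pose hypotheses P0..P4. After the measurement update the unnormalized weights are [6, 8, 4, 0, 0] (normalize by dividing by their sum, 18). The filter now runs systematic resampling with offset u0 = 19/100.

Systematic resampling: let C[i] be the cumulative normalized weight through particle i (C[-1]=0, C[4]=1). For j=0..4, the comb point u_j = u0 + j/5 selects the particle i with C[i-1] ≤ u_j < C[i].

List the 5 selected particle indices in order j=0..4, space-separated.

C = [1/3, 7/9, 1, 1, 1]
j=0: u_0=19/100 ∈ [0, 1/3) → index 0
j=1: u_1=39/100 ∈ [1/3, 7/9) → index 1
j=2: u_2=59/100 ∈ [1/3, 7/9) → index 1
j=3: u_3=79/100 ∈ [7/9, 1) → index 2
j=4: u_4=99/100 ∈ [7/9, 1) → index 2

0 1 1 2 2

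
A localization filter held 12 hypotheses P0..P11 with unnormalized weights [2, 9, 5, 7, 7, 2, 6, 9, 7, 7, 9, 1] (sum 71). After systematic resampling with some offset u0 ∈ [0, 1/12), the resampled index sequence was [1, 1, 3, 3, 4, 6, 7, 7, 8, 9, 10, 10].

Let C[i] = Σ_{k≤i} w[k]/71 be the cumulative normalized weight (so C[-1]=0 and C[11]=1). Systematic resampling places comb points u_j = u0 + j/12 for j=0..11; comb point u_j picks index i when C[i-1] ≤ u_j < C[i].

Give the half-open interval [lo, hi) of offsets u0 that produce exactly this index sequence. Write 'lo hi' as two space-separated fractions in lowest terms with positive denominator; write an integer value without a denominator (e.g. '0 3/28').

25/426 59/852

C = [2/71, 11/71, 16/71, 23/71, 30/71, 32/71, 38/71, 47/71, 54/71, 61/71, 70/71, 1]
j=0 picked index 1: u0 ∈ [2/71, 11/71)
j=1 picked index 1: u0 ∈ [-47/852, 61/852)
j=2 picked index 3: u0 ∈ [25/426, 67/426)
j=3 picked index 3: u0 ∈ [-7/284, 21/284)
j=4 picked index 4: u0 ∈ [-2/213, 19/213)
j=5 picked index 6: u0 ∈ [29/852, 101/852)
j=6 picked index 7: u0 ∈ [5/142, 23/142)
j=7 picked index 7: u0 ∈ [-41/852, 67/852)
j=8 picked index 8: u0 ∈ [-1/213, 20/213)
j=9 picked index 9: u0 ∈ [3/284, 31/284)
j=10 picked index 10: u0 ∈ [11/426, 65/426)
j=11 picked index 10: u0 ∈ [-49/852, 59/852)
intersection: [25/426, 59/852)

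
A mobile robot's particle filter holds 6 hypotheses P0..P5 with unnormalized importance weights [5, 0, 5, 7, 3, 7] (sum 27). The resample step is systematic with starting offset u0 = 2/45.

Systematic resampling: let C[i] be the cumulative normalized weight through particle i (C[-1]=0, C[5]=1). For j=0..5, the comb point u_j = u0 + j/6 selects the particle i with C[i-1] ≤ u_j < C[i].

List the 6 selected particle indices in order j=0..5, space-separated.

C = [5/27, 5/27, 10/27, 17/27, 20/27, 1]
j=0: u_0=2/45 ∈ [0, 5/27) → index 0
j=1: u_1=19/90 ∈ [5/27, 10/27) → index 2
j=2: u_2=17/45 ∈ [10/27, 17/27) → index 3
j=3: u_3=49/90 ∈ [10/27, 17/27) → index 3
j=4: u_4=32/45 ∈ [17/27, 20/27) → index 4
j=5: u_5=79/90 ∈ [20/27, 1) → index 5

0 2 3 3 4 5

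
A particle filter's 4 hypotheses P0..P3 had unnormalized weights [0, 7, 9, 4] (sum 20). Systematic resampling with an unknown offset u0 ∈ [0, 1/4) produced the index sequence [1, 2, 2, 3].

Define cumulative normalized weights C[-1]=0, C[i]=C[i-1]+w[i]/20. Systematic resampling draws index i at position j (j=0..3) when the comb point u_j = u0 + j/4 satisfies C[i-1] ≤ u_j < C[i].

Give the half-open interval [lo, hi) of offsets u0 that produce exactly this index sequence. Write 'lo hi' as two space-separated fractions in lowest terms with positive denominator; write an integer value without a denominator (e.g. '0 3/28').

1/10 1/4

C = [0, 7/20, 4/5, 1]
j=0 picked index 1: u0 ∈ [0, 7/20)
j=1 picked index 2: u0 ∈ [1/10, 11/20)
j=2 picked index 2: u0 ∈ [-3/20, 3/10)
j=3 picked index 3: u0 ∈ [1/20, 1/4)
intersection: [1/10, 1/4)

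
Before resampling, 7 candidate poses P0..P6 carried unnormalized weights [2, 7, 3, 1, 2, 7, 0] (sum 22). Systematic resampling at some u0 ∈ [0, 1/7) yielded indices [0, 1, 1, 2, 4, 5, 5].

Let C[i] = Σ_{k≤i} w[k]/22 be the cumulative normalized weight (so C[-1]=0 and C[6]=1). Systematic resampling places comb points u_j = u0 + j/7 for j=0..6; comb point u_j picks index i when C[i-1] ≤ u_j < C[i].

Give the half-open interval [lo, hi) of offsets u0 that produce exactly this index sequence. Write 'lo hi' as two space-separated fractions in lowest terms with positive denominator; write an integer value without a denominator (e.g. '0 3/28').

C = [1/11, 9/22, 6/11, 13/22, 15/22, 1, 1]
j=0 picked index 0: u0 ∈ [0, 1/11)
j=1 picked index 1: u0 ∈ [-4/77, 41/154)
j=2 picked index 1: u0 ∈ [-15/77, 19/154)
j=3 picked index 2: u0 ∈ [-3/154, 9/77)
j=4 picked index 4: u0 ∈ [3/154, 17/154)
j=5 picked index 5: u0 ∈ [-5/154, 2/7)
j=6 picked index 5: u0 ∈ [-27/154, 1/7)
intersection: [3/154, 1/11)

3/154 1/11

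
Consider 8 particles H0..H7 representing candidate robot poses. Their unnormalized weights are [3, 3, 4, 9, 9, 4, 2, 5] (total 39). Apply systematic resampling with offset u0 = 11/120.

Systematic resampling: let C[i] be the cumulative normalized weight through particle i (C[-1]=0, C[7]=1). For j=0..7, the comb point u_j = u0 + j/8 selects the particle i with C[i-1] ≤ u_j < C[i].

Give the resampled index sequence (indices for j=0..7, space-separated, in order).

C = [1/13, 2/13, 10/39, 19/39, 28/39, 32/39, 34/39, 1]
j=0: u_0=11/120 ∈ [1/13, 2/13) → index 1
j=1: u_1=13/60 ∈ [2/13, 10/39) → index 2
j=2: u_2=41/120 ∈ [10/39, 19/39) → index 3
j=3: u_3=7/15 ∈ [10/39, 19/39) → index 3
j=4: u_4=71/120 ∈ [19/39, 28/39) → index 4
j=5: u_5=43/60 ∈ [19/39, 28/39) → index 4
j=6: u_6=101/120 ∈ [32/39, 34/39) → index 6
j=7: u_7=29/30 ∈ [34/39, 1) → index 7

1 2 3 3 4 4 6 7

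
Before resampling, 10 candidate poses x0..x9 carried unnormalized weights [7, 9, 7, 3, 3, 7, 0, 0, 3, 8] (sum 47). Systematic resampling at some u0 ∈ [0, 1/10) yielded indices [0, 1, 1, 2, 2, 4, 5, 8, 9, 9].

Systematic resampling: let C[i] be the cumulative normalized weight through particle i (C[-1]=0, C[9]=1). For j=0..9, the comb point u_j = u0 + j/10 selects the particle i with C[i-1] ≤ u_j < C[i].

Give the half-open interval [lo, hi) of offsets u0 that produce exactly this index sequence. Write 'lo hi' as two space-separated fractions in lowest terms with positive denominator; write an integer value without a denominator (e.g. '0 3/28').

C = [7/47, 16/47, 23/47, 26/47, 29/47, 36/47, 36/47, 36/47, 39/47, 1]
j=0 picked index 0: u0 ∈ [0, 7/47)
j=1 picked index 1: u0 ∈ [23/470, 113/470)
j=2 picked index 1: u0 ∈ [-12/235, 33/235)
j=3 picked index 2: u0 ∈ [19/470, 89/470)
j=4 picked index 2: u0 ∈ [-14/235, 21/235)
j=5 picked index 4: u0 ∈ [5/94, 11/94)
j=6 picked index 5: u0 ∈ [4/235, 39/235)
j=7 picked index 8: u0 ∈ [31/470, 61/470)
j=8 picked index 9: u0 ∈ [7/235, 1/5)
j=9 picked index 9: u0 ∈ [-33/470, 1/10)
intersection: [31/470, 21/235)

31/470 21/235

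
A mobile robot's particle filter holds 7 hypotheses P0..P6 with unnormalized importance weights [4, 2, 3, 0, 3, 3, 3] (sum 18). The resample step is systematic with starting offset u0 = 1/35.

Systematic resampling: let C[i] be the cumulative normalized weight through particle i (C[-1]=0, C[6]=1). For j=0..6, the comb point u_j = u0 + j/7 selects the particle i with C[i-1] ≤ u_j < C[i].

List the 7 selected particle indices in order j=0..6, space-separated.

C = [2/9, 1/3, 1/2, 1/2, 2/3, 5/6, 1]
j=0: u_0=1/35 ∈ [0, 2/9) → index 0
j=1: u_1=6/35 ∈ [0, 2/9) → index 0
j=2: u_2=11/35 ∈ [2/9, 1/3) → index 1
j=3: u_3=16/35 ∈ [1/3, 1/2) → index 2
j=4: u_4=3/5 ∈ [1/2, 2/3) → index 4
j=5: u_5=26/35 ∈ [2/3, 5/6) → index 5
j=6: u_6=31/35 ∈ [5/6, 1) → index 6

0 0 1 2 4 5 6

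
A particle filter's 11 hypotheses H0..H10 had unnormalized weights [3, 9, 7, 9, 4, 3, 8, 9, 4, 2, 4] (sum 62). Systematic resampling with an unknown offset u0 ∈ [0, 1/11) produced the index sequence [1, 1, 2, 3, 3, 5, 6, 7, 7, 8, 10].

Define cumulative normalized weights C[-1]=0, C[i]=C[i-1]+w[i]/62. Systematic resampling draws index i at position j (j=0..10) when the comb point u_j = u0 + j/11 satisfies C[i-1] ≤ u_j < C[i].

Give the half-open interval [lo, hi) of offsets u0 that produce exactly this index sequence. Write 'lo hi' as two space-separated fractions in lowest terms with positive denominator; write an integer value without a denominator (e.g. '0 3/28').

C = [3/62, 6/31, 19/62, 14/31, 16/31, 35/62, 43/62, 26/31, 28/31, 29/31, 1]
j=0 picked index 1: u0 ∈ [3/62, 6/31)
j=1 picked index 1: u0 ∈ [-29/682, 35/341)
j=2 picked index 2: u0 ∈ [4/341, 85/682)
j=3 picked index 3: u0 ∈ [23/682, 61/341)
j=4 picked index 3: u0 ∈ [-39/682, 30/341)
j=5 picked index 5: u0 ∈ [21/341, 75/682)
j=6 picked index 6: u0 ∈ [13/682, 101/682)
j=7 picked index 7: u0 ∈ [39/682, 69/341)
j=8 picked index 7: u0 ∈ [-23/682, 38/341)
j=9 picked index 8: u0 ∈ [7/341, 29/341)
j=10 picked index 10: u0 ∈ [9/341, 1/11)
intersection: [21/341, 29/341)

21/341 29/341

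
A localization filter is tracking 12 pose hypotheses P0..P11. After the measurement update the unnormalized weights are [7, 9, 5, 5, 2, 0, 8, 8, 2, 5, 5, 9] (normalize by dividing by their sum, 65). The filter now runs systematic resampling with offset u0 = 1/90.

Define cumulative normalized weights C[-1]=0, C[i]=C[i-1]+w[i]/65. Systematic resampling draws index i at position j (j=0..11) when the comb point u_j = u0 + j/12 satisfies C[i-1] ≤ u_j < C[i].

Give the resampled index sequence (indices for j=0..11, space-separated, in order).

0 0 1 2 3 4 6 7 8 9 10 11

C = [7/65, 16/65, 21/65, 2/5, 28/65, 28/65, 36/65, 44/65, 46/65, 51/65, 56/65, 1]
j=0: u_0=1/90 ∈ [0, 7/65) → index 0
j=1: u_1=17/180 ∈ [0, 7/65) → index 0
j=2: u_2=8/45 ∈ [7/65, 16/65) → index 1
j=3: u_3=47/180 ∈ [16/65, 21/65) → index 2
j=4: u_4=31/90 ∈ [21/65, 2/5) → index 3
j=5: u_5=77/180 ∈ [2/5, 28/65) → index 4
j=6: u_6=23/45 ∈ [28/65, 36/65) → index 6
j=7: u_7=107/180 ∈ [36/65, 44/65) → index 7
j=8: u_8=61/90 ∈ [44/65, 46/65) → index 8
j=9: u_9=137/180 ∈ [46/65, 51/65) → index 9
j=10: u_10=38/45 ∈ [51/65, 56/65) → index 10
j=11: u_11=167/180 ∈ [56/65, 1) → index 11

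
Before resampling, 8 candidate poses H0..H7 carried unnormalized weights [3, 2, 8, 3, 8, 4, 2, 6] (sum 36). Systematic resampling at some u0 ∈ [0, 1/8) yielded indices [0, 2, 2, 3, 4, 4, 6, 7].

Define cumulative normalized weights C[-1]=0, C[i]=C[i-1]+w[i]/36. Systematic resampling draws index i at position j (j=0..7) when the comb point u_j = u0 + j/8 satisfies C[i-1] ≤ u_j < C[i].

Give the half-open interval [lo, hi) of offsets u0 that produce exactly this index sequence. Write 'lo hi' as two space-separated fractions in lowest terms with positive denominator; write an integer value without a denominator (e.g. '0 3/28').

1/36 1/24

C = [1/12, 5/36, 13/36, 4/9, 2/3, 7/9, 5/6, 1]
j=0 picked index 0: u0 ∈ [0, 1/12)
j=1 picked index 2: u0 ∈ [1/72, 17/72)
j=2 picked index 2: u0 ∈ [-1/9, 1/9)
j=3 picked index 3: u0 ∈ [-1/72, 5/72)
j=4 picked index 4: u0 ∈ [-1/18, 1/6)
j=5 picked index 4: u0 ∈ [-13/72, 1/24)
j=6 picked index 6: u0 ∈ [1/36, 1/12)
j=7 picked index 7: u0 ∈ [-1/24, 1/8)
intersection: [1/36, 1/24)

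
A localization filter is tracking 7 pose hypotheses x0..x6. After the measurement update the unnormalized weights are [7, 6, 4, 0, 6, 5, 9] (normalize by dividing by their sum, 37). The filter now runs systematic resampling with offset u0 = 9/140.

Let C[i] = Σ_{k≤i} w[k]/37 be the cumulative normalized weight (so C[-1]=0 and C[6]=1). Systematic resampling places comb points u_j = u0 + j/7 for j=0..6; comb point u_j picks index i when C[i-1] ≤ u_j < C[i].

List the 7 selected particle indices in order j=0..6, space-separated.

C = [7/37, 13/37, 17/37, 17/37, 23/37, 28/37, 1]
j=0: u_0=9/140 ∈ [0, 7/37) → index 0
j=1: u_1=29/140 ∈ [7/37, 13/37) → index 1
j=2: u_2=7/20 ∈ [7/37, 13/37) → index 1
j=3: u_3=69/140 ∈ [17/37, 23/37) → index 4
j=4: u_4=89/140 ∈ [23/37, 28/37) → index 5
j=5: u_5=109/140 ∈ [28/37, 1) → index 6
j=6: u_6=129/140 ∈ [28/37, 1) → index 6

0 1 1 4 5 6 6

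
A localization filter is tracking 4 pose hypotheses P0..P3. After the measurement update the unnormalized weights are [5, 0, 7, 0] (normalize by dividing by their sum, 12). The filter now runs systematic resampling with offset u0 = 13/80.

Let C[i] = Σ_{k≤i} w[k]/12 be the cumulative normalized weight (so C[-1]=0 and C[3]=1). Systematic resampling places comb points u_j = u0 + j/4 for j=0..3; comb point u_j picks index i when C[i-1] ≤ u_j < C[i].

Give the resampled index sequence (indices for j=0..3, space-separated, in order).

0 0 2 2

C = [5/12, 5/12, 1, 1]
j=0: u_0=13/80 ∈ [0, 5/12) → index 0
j=1: u_1=33/80 ∈ [0, 5/12) → index 0
j=2: u_2=53/80 ∈ [5/12, 1) → index 2
j=3: u_3=73/80 ∈ [5/12, 1) → index 2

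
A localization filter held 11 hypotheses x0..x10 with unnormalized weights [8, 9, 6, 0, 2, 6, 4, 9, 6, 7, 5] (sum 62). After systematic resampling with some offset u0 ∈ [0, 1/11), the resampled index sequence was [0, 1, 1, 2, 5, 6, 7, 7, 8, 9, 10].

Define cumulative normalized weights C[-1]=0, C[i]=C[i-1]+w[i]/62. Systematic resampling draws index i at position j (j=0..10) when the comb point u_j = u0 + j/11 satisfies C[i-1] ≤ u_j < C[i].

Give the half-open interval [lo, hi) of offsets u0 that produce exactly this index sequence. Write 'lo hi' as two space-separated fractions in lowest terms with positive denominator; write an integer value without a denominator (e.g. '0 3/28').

C = [4/31, 17/62, 23/62, 23/62, 25/62, 1/2, 35/62, 22/31, 25/31, 57/62, 1]
j=0 picked index 0: u0 ∈ [0, 4/31)
j=1 picked index 1: u0 ∈ [13/341, 125/682)
j=2 picked index 1: u0 ∈ [-18/341, 63/682)
j=3 picked index 2: u0 ∈ [1/682, 67/682)
j=4 picked index 5: u0 ∈ [27/682, 3/22)
j=5 picked index 6: u0 ∈ [1/22, 75/682)
j=6 picked index 7: u0 ∈ [13/682, 56/341)
j=7 picked index 7: u0 ∈ [-49/682, 25/341)
j=8 picked index 8: u0 ∈ [-6/341, 27/341)
j=9 picked index 9: u0 ∈ [-4/341, 69/682)
j=10 picked index 10: u0 ∈ [7/682, 1/11)
intersection: [1/22, 25/341)

1/22 25/341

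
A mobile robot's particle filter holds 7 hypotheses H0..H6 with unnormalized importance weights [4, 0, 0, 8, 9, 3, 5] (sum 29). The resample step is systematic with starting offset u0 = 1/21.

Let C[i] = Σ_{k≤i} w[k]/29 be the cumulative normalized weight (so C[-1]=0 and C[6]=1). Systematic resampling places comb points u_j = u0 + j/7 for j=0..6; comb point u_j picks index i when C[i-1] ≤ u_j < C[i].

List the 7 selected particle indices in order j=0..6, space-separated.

0 3 3 4 4 5 6

C = [4/29, 4/29, 4/29, 12/29, 21/29, 24/29, 1]
j=0: u_0=1/21 ∈ [0, 4/29) → index 0
j=1: u_1=4/21 ∈ [4/29, 12/29) → index 3
j=2: u_2=1/3 ∈ [4/29, 12/29) → index 3
j=3: u_3=10/21 ∈ [12/29, 21/29) → index 4
j=4: u_4=13/21 ∈ [12/29, 21/29) → index 4
j=5: u_5=16/21 ∈ [21/29, 24/29) → index 5
j=6: u_6=19/21 ∈ [24/29, 1) → index 6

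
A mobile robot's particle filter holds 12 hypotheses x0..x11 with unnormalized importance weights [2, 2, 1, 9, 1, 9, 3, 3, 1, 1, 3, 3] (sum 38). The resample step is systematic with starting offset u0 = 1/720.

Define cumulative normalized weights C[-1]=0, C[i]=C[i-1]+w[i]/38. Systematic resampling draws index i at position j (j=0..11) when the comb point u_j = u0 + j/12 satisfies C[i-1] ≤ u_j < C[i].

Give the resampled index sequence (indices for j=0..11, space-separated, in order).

C = [1/19, 2/19, 5/38, 7/19, 15/38, 12/19, 27/38, 15/19, 31/38, 16/19, 35/38, 1]
j=0: u_0=1/720 ∈ [0, 1/19) → index 0
j=1: u_1=61/720 ∈ [1/19, 2/19) → index 1
j=2: u_2=121/720 ∈ [5/38, 7/19) → index 3
j=3: u_3=181/720 ∈ [5/38, 7/19) → index 3
j=4: u_4=241/720 ∈ [5/38, 7/19) → index 3
j=5: u_5=301/720 ∈ [15/38, 12/19) → index 5
j=6: u_6=361/720 ∈ [15/38, 12/19) → index 5
j=7: u_7=421/720 ∈ [15/38, 12/19) → index 5
j=8: u_8=481/720 ∈ [12/19, 27/38) → index 6
j=9: u_9=541/720 ∈ [27/38, 15/19) → index 7
j=10: u_10=601/720 ∈ [31/38, 16/19) → index 9
j=11: u_11=661/720 ∈ [16/19, 35/38) → index 10

0 1 3 3 3 5 5 5 6 7 9 10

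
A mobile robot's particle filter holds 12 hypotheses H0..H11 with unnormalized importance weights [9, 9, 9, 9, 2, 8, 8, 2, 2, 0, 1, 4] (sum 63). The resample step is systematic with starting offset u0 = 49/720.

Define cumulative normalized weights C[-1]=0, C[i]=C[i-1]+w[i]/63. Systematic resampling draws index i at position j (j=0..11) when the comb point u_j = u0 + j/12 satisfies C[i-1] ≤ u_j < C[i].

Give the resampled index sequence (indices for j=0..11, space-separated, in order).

C = [1/7, 2/7, 3/7, 4/7, 38/63, 46/63, 6/7, 8/9, 58/63, 58/63, 59/63, 1]
j=0: u_0=49/720 ∈ [0, 1/7) → index 0
j=1: u_1=109/720 ∈ [1/7, 2/7) → index 1
j=2: u_2=169/720 ∈ [1/7, 2/7) → index 1
j=3: u_3=229/720 ∈ [2/7, 3/7) → index 2
j=4: u_4=289/720 ∈ [2/7, 3/7) → index 2
j=5: u_5=349/720 ∈ [3/7, 4/7) → index 3
j=6: u_6=409/720 ∈ [3/7, 4/7) → index 3
j=7: u_7=469/720 ∈ [38/63, 46/63) → index 5
j=8: u_8=529/720 ∈ [46/63, 6/7) → index 6
j=9: u_9=589/720 ∈ [46/63, 6/7) → index 6
j=10: u_10=649/720 ∈ [8/9, 58/63) → index 8
j=11: u_11=709/720 ∈ [59/63, 1) → index 11

0 1 1 2 2 3 3 5 6 6 8 11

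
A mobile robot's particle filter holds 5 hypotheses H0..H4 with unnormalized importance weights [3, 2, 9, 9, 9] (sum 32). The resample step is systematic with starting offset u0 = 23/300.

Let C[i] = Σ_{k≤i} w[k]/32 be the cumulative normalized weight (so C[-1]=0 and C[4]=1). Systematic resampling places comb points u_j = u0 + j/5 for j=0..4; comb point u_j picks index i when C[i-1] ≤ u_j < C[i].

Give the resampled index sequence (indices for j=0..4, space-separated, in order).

C = [3/32, 5/32, 7/16, 23/32, 1]
j=0: u_0=23/300 ∈ [0, 3/32) → index 0
j=1: u_1=83/300 ∈ [5/32, 7/16) → index 2
j=2: u_2=143/300 ∈ [7/16, 23/32) → index 3
j=3: u_3=203/300 ∈ [7/16, 23/32) → index 3
j=4: u_4=263/300 ∈ [23/32, 1) → index 4

0 2 3 3 4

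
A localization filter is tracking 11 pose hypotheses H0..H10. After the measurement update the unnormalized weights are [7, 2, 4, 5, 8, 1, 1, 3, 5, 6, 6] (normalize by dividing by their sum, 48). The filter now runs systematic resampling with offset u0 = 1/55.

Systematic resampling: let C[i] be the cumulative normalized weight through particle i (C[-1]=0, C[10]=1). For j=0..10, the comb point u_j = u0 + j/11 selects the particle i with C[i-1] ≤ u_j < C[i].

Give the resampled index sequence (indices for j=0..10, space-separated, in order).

C = [7/48, 3/16, 13/48, 3/8, 13/24, 9/16, 7/12, 31/48, 3/4, 7/8, 1]
j=0: u_0=1/55 ∈ [0, 7/48) → index 0
j=1: u_1=6/55 ∈ [0, 7/48) → index 0
j=2: u_2=1/5 ∈ [3/16, 13/48) → index 2
j=3: u_3=16/55 ∈ [13/48, 3/8) → index 3
j=4: u_4=21/55 ∈ [3/8, 13/24) → index 4
j=5: u_5=26/55 ∈ [3/8, 13/24) → index 4
j=6: u_6=31/55 ∈ [9/16, 7/12) → index 6
j=7: u_7=36/55 ∈ [31/48, 3/4) → index 8
j=8: u_8=41/55 ∈ [31/48, 3/4) → index 8
j=9: u_9=46/55 ∈ [3/4, 7/8) → index 9
j=10: u_10=51/55 ∈ [7/8, 1) → index 10

0 0 2 3 4 4 6 8 8 9 10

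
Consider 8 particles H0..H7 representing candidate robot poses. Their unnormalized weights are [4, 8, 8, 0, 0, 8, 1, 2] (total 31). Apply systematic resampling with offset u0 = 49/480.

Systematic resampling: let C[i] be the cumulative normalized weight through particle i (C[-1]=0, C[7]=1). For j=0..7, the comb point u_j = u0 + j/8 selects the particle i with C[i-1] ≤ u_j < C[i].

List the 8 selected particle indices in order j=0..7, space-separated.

C = [4/31, 12/31, 20/31, 20/31, 20/31, 28/31, 29/31, 1]
j=0: u_0=49/480 ∈ [0, 4/31) → index 0
j=1: u_1=109/480 ∈ [4/31, 12/31) → index 1
j=2: u_2=169/480 ∈ [4/31, 12/31) → index 1
j=3: u_3=229/480 ∈ [12/31, 20/31) → index 2
j=4: u_4=289/480 ∈ [12/31, 20/31) → index 2
j=5: u_5=349/480 ∈ [20/31, 28/31) → index 5
j=6: u_6=409/480 ∈ [20/31, 28/31) → index 5
j=7: u_7=469/480 ∈ [29/31, 1) → index 7

0 1 1 2 2 5 5 7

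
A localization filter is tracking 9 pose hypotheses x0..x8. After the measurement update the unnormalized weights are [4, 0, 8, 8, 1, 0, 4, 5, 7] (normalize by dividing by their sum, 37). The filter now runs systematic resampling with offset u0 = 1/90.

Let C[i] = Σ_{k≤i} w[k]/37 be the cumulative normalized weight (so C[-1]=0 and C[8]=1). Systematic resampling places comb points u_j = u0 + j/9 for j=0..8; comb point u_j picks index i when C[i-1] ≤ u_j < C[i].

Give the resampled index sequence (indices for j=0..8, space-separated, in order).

C = [4/37, 4/37, 12/37, 20/37, 21/37, 21/37, 25/37, 30/37, 1]
j=0: u_0=1/90 ∈ [0, 4/37) → index 0
j=1: u_1=11/90 ∈ [4/37, 12/37) → index 2
j=2: u_2=7/30 ∈ [4/37, 12/37) → index 2
j=3: u_3=31/90 ∈ [12/37, 20/37) → index 3
j=4: u_4=41/90 ∈ [12/37, 20/37) → index 3
j=5: u_5=17/30 ∈ [20/37, 21/37) → index 4
j=6: u_6=61/90 ∈ [25/37, 30/37) → index 7
j=7: u_7=71/90 ∈ [25/37, 30/37) → index 7
j=8: u_8=9/10 ∈ [30/37, 1) → index 8

0 2 2 3 3 4 7 7 8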